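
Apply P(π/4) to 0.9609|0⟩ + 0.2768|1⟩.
0.9609|0⟩ + (0.1957 + 0.1957i)|1⟩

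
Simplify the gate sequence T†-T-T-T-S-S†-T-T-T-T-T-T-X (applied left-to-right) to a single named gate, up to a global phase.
X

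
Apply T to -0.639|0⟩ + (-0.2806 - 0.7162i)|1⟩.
-0.639|0⟩ + (0.308 - 0.7048i)|1⟩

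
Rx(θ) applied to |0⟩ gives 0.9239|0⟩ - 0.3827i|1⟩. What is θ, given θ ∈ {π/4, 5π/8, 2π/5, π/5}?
π/4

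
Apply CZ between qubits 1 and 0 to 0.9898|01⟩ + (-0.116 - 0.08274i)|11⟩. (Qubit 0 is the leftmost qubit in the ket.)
0.9898|01⟩ + (0.116 + 0.08274i)|11⟩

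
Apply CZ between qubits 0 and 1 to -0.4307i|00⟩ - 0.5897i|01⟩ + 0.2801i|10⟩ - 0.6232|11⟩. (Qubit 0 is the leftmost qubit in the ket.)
-0.4307i|00⟩ - 0.5897i|01⟩ + 0.2801i|10⟩ + 0.6232|11⟩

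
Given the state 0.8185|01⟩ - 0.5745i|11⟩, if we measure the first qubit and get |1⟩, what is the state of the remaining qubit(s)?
-i|1⟩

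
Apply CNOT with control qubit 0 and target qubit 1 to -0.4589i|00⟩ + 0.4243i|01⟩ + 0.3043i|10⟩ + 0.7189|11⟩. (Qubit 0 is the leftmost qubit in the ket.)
-0.4589i|00⟩ + 0.4243i|01⟩ + 0.7189|10⟩ + 0.3043i|11⟩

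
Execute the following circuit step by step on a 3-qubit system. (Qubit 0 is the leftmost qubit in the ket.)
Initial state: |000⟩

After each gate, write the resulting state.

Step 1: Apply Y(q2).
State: i|001⟩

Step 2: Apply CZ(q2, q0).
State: i|001⟩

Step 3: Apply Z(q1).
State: i|001⟩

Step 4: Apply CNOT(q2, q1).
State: i|011⟩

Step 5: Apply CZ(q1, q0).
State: i|011⟩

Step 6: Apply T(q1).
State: (-1/√2 + (1/√2)i)|011⟩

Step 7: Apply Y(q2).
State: (1/√2 + (1/√2)i)|010⟩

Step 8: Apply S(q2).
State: (1/√2 + (1/√2)i)|010⟩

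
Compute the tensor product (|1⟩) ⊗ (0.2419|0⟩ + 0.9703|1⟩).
0.2419|10⟩ + 0.9703|11⟩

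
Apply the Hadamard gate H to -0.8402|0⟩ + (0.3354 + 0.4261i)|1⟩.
(-0.3569 + 0.3013i)|0⟩ + (-0.8313 - 0.3013i)|1⟩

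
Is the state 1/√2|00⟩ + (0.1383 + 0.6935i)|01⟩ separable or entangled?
Separable

Writing the state as a|00⟩ + b|01⟩ + c|10⟩ + d|11⟩, it is a product state iff ad − bc = 0.
Here (a, b, c, d) = (1/√2, (0.1383 + 0.6935i), 0, 0): ad − bc = (1/√2)(0) − (0.1383 + 0.6935i)(0) = 0, so the state is separable.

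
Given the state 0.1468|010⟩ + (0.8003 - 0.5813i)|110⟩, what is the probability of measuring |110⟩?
0.9784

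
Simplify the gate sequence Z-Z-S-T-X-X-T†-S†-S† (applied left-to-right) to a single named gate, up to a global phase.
S†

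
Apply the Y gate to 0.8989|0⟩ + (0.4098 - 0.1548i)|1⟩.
(-0.1548 - 0.4098i)|0⟩ + 0.8989i|1⟩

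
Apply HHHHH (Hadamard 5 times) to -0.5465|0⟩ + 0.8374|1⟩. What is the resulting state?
0.2057|0⟩ - 0.9786|1⟩

H² = I, so H^5 = H: a single Hadamard. With (a, b) = (-0.5465, 0.8374), H gives ((a + b)/√2, (a − b)/√2) = (0.2057, -0.9786).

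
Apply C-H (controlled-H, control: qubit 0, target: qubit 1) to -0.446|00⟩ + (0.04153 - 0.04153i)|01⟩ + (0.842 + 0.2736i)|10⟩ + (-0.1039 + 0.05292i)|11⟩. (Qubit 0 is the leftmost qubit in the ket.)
-0.446|00⟩ + (0.04153 - 0.04153i)|01⟩ + (0.5219 + 0.2309i)|10⟩ + (0.6689 + 0.156i)|11⟩

C-H leaves the control-|0⟩ kets |00⟩, |01⟩ unchanged and applies H to qubit 1 on the control-|1⟩ pair (|10⟩, |11⟩).
H = [[1/√2, 1/√2], [1/√2, -1/√2]].
With a = amp(|10⟩) = (0.842 + 0.2736i) and b = amp(|11⟩) = (-0.1039 + 0.05292i):
new amp(|10⟩) = (1/√2)·a + (1/√2)·b = (0.5219 + 0.2309i)
new amp(|11⟩) = (1/√2)·a + (-1/√2)·b = (0.6689 + 0.156i)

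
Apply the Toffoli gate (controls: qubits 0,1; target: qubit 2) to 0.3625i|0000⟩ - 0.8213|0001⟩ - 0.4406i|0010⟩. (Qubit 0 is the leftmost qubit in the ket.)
0.3625i|0000⟩ - 0.8213|0001⟩ - 0.4406i|0010⟩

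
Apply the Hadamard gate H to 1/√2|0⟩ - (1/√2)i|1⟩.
(1/2 - (1/2)i)|0⟩ + (1/2 + (1/2)i)|1⟩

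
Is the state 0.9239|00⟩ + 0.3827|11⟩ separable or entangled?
Entangled

Writing the state as a|00⟩ + b|01⟩ + c|10⟩ + d|11⟩, it is a product state iff ad − bc = 0.
Here (a, b, c, d) = (0.9239, 0, 0, 0.3827): ad − bc = (0.9239)(0.3827) − (0)(0) = 0.3536 ≠ 0, so the state is entangled.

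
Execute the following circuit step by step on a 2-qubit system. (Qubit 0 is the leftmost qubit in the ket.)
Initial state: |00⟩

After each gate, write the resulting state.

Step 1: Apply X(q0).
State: |10⟩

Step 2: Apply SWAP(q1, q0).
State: |01⟩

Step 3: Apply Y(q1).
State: -i|00⟩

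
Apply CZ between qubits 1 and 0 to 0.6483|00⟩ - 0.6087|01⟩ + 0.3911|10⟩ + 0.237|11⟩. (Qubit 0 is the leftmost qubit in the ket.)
0.6483|00⟩ - 0.6087|01⟩ + 0.3911|10⟩ - 0.237|11⟩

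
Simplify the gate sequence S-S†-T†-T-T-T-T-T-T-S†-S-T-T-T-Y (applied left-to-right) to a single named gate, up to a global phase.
Y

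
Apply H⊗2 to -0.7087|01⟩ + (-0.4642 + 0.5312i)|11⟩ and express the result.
(-0.5865 + 0.2656i)|00⟩ + (0.5865 - 0.2656i)|01⟩ + (-0.1223 - 0.2656i)|10⟩ + (0.1223 + 0.2656i)|11⟩

H⊗2 gives amp(|y⟩) = (1/2) Σ_x (−1)^(x·y) amp(|x⟩), where x·y is the number of positions in which both x and y have a 1.
|00⟩: (-0.7087 + (-0.4642 + 0.5312i))/2 = (-0.5865 + 0.2656i)
|01⟩: (0.7087 - (-0.4642 + 0.5312i))/2 = (0.5865 - 0.2656i)
|10⟩: (-0.7087 - (-0.4642 + 0.5312i))/2 = (-0.1223 - 0.2656i)
|11⟩: (0.7087 + (-0.4642 + 0.5312i))/2 = (0.1223 + 0.2656i)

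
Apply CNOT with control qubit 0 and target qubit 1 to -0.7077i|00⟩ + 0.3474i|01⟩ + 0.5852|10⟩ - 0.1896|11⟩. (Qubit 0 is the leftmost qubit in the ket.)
-0.7077i|00⟩ + 0.3474i|01⟩ - 0.1896|10⟩ + 0.5852|11⟩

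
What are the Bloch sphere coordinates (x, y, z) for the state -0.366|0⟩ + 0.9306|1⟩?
(-0.6812, 0, -0.7321)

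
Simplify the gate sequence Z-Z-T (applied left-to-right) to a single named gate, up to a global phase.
T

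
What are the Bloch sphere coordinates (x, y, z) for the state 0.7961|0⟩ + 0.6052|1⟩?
(0.9636, 0, 0.2675)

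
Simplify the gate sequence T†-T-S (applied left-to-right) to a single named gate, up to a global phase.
S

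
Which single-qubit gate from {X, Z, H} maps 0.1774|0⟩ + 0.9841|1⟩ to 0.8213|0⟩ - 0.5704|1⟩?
H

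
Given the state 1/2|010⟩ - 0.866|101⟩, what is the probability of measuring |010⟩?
1/4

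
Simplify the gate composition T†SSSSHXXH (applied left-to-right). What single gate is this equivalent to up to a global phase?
T†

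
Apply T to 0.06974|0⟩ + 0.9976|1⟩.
0.06974|0⟩ + (0.7054 + 0.7054i)|1⟩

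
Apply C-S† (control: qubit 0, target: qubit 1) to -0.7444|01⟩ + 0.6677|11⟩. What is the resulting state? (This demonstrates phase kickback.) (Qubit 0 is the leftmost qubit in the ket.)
-0.7444|01⟩ - 0.6677i|11⟩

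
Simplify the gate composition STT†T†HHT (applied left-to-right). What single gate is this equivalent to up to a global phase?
S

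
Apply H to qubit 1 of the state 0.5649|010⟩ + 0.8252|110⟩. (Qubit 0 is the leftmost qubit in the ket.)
0.3994|000⟩ - 0.3994|010⟩ + 0.5835|100⟩ - 0.5835|110⟩

H on qubit 1 mixes each pair of kets that differ only in qubit 1: amplitudes (a, b) of (|…0…⟩, |…1…⟩) become ((a + b)/√2, (a − b)/√2). Kets absent from the input have amplitude 0.
(|000⟩, |010⟩): (a, b) = (0, 0.5649) → (0.3994, -0.3994)
(|100⟩, |110⟩): (a, b) = (0, 0.8252) → (0.5835, -0.5835)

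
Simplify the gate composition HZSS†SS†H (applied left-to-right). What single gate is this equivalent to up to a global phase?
X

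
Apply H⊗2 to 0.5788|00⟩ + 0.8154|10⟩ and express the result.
0.6971|00⟩ + 0.6971|01⟩ - 0.1183|10⟩ - 0.1183|11⟩

H⊗2 gives amp(|y⟩) = (1/2) Σ_x (−1)^(x·y) amp(|x⟩), where x·y is the number of positions in which both x and y have a 1.
|00⟩: (0.5788 + 0.8154)/2 = 0.6971
|01⟩: (0.5788 + 0.8154)/2 = 0.6971
|10⟩: (0.5788 - 0.8154)/2 = -0.1183
|11⟩: (0.5788 - 0.8154)/2 = -0.1183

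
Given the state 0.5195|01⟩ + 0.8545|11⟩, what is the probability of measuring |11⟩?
0.7302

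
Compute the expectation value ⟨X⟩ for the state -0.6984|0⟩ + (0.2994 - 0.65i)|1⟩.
-0.4182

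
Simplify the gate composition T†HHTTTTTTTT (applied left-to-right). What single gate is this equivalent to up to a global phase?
T†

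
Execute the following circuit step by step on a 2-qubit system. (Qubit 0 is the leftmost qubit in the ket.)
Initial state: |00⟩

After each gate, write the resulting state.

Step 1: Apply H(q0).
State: 1/√2|00⟩ + 1/√2|10⟩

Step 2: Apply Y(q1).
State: (1/√2)i|01⟩ + (1/√2)i|11⟩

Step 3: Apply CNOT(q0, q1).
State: (1/√2)i|01⟩ + (1/√2)i|10⟩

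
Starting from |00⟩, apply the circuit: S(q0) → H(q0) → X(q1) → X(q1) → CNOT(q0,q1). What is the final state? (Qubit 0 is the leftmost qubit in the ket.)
1/√2|00⟩ + 1/√2|11⟩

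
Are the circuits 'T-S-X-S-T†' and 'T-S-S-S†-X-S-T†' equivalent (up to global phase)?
Yes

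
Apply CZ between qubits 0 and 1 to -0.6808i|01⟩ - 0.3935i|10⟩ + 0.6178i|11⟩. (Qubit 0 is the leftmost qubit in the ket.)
-0.6808i|01⟩ - 0.3935i|10⟩ - 0.6178i|11⟩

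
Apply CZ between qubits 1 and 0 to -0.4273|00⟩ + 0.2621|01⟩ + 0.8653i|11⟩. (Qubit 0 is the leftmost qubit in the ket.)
-0.4273|00⟩ + 0.2621|01⟩ - 0.8653i|11⟩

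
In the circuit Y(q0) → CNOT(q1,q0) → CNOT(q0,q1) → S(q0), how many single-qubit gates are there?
2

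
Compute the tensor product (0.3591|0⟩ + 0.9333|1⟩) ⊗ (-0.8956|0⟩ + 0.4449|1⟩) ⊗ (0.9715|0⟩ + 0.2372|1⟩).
-0.3124|000⟩ - 0.07629|001⟩ + 0.1552|010⟩ + 0.0379|011⟩ - 0.812|100⟩ - 0.1983|101⟩ + 0.4034|110⟩ + 0.09849|111⟩

amp(|b₁b₂…⟩) = product of the factor amplitudes for bits b₁, b₂, …; only kets whose every factor amplitude is nonzero survive.
|000⟩: (0.3591)(-0.8956)(0.9715) = -0.3124
|001⟩: (0.3591)(-0.8956)(0.2372) = -0.07629
|010⟩: (0.3591)(0.4449)(0.9715) = 0.1552
|011⟩: (0.3591)(0.4449)(0.2372) = 0.0379
|100⟩: (0.9333)(-0.8956)(0.9715) = -0.812
|101⟩: (0.9333)(-0.8956)(0.2372) = -0.1983
|110⟩: (0.9333)(0.4449)(0.9715) = 0.4034
|111⟩: (0.9333)(0.4449)(0.2372) = 0.09849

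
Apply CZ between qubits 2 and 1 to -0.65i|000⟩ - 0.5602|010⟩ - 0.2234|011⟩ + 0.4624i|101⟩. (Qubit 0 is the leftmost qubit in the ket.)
-0.65i|000⟩ - 0.5602|010⟩ + 0.2234|011⟩ + 0.4624i|101⟩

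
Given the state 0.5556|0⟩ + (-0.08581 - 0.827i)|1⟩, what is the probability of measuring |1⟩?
0.6913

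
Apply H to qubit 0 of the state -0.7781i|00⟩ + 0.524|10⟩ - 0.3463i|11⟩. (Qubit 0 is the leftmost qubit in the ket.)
(0.3705 - 0.5502i)|00⟩ - 0.2449i|01⟩ + (-0.3705 - 0.5502i)|10⟩ + 0.2449i|11⟩

H on qubit 0 mixes each pair of kets that differ only in qubit 0: amplitudes (a, b) of (|…0…⟩, |…1…⟩) become ((a + b)/√2, (a − b)/√2). Kets absent from the input have amplitude 0.
(|00⟩, |10⟩): (a, b) = (-0.7781i, 0.524) → ((0.3705 - 0.5502i), (-0.3705 - 0.5502i))
(|01⟩, |11⟩): (a, b) = (0, -0.3463i) → (-0.2449i, 0.2449i)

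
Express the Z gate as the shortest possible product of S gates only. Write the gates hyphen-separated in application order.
S-S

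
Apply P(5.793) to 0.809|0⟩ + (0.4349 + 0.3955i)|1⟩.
0.809|0⟩ + (0.5699 + 0.1442i)|1⟩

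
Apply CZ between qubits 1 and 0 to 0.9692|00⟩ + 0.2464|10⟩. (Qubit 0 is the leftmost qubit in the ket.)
0.9692|00⟩ + 0.2464|10⟩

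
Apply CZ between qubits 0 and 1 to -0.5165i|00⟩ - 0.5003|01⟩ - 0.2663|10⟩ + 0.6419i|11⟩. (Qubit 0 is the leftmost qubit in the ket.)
-0.5165i|00⟩ - 0.5003|01⟩ - 0.2663|10⟩ - 0.6419i|11⟩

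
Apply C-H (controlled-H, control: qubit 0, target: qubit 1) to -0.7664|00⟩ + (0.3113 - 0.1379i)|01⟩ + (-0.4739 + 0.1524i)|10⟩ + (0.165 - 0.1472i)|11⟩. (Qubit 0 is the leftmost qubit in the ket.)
-0.7664|00⟩ + (0.3113 - 0.1379i)|01⟩ + (-0.2184 + 0.003677i)|10⟩ + (-0.4518 + 0.2118i)|11⟩

C-H leaves the control-|0⟩ kets |00⟩, |01⟩ unchanged and applies H to qubit 1 on the control-|1⟩ pair (|10⟩, |11⟩).
H = [[1/√2, 1/√2], [1/√2, -1/√2]].
With a = amp(|10⟩) = (-0.4739 + 0.1524i) and b = amp(|11⟩) = (0.165 - 0.1472i):
new amp(|10⟩) = (1/√2)·a + (1/√2)·b = (-0.2184 + 0.003677i)
new amp(|11⟩) = (1/√2)·a + (-1/√2)·b = (-0.4518 + 0.2118i)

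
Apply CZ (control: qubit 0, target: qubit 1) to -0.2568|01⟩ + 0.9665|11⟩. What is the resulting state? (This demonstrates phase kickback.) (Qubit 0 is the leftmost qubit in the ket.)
-0.2568|01⟩ - 0.9665|11⟩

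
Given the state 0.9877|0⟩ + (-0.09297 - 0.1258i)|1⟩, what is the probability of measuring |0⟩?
0.9756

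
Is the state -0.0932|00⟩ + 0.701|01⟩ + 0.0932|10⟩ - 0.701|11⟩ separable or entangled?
Separable

Writing the state as a|00⟩ + b|01⟩ + c|10⟩ + d|11⟩, it is a product state iff ad − bc = 0.
Here (a, b, c, d) = (-0.0932, 0.701, 0.0932, -0.701): ad − bc = (-0.0932)(-0.701) − (0.701)(0.0932) = 0, so the state is separable.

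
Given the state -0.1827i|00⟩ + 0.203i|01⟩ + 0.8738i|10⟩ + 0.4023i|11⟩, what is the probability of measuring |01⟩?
0.04121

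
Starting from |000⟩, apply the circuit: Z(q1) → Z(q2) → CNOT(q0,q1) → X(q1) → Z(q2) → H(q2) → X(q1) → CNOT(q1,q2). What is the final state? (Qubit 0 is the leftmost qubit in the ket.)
1/√2|000⟩ + 1/√2|001⟩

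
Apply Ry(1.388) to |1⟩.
-0.6396|0⟩ + 0.7687|1⟩

Ry(1.388) = [[cos(θ/2), −sin(θ/2)], [sin(θ/2), cos(θ/2)]]; θ = 1.388, cos(θ/2) ≈ 0.768694, sin(θ/2) ≈ 0.639617.
With a = amp(|0⟩) = 0 and b = amp(|1⟩) = 1:
new amp(|0⟩) = (0.768694)·a + (-0.639617)·b = -0.6396
new amp(|1⟩) = (0.639617)·a + (0.768694)·b = 0.7687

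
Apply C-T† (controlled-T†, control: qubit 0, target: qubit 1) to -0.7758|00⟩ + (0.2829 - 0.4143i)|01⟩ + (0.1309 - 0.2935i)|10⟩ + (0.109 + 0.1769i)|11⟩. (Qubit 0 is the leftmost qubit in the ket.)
-0.7758|00⟩ + (0.2829 - 0.4143i)|01⟩ + (0.1309 - 0.2935i)|10⟩ + (0.2022 + 0.04801i)|11⟩

C-T† leaves the control-|0⟩ kets |00⟩, |01⟩ unchanged and applies T† to qubit 1 on the control-|1⟩ pair (|10⟩, |11⟩).
T† = [[1, 0], [0, (1/√2 - (1/√2)i)]].
With a = amp(|10⟩) = (0.1309 - 0.2935i) and b = amp(|11⟩) = (0.109 + 0.1769i):
new amp(|10⟩) = (1)·a = (0.1309 - 0.2935i)
new amp(|11⟩) = (1/√2 - (1/√2)i)·b = (0.2022 + 0.04801i)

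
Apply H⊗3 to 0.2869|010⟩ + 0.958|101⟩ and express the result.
0.4401|000⟩ - 0.2373|001⟩ + 0.2373|010⟩ - 0.4401|011⟩ - 0.2373|100⟩ + 0.4401|101⟩ - 0.4401|110⟩ + 0.2373|111⟩

H⊗3 gives amp(|y⟩) = (1/2√2) Σ_x (−1)^(x·y) amp(|x⟩), where x·y is the number of positions in which both x and y have a 1.
|000⟩: (0.2869 + 0.958)/(2√2) = 0.4401
|001⟩: (0.2869 - 0.958)/(2√2) = -0.2373
|010⟩: (-0.2869 + 0.958)/(2√2) = 0.2373
|011⟩: (-0.2869 - 0.958)/(2√2) = -0.4401
|100⟩: (0.2869 - 0.958)/(2√2) = -0.2373
|101⟩: (0.2869 + 0.958)/(2√2) = 0.4401
|110⟩: (-0.2869 - 0.958)/(2√2) = -0.4401
|111⟩: (-0.2869 + 0.958)/(2√2) = 0.2373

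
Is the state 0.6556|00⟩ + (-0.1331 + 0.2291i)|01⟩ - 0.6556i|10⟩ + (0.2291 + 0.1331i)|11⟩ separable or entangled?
Separable

Writing the state as a|00⟩ + b|01⟩ + c|10⟩ + d|11⟩, it is a product state iff ad − bc = 0.
Here (a, b, c, d) = (0.6556, (-0.1331 + 0.2291i), -0.6556i, (0.2291 + 0.1331i)): ad − bc = (0.6556)(0.2291 + 0.1331i) − (-0.1331 + 0.2291i)(-0.6556i) = 0, so the state is separable.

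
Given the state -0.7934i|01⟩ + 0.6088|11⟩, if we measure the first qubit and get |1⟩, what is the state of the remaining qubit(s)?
|1⟩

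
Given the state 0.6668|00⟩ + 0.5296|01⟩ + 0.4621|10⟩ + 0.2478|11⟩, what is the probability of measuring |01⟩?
0.2805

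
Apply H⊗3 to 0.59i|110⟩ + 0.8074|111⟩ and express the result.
(0.2855 + 0.2086i)|000⟩ + (-0.2855 + 0.2086i)|001⟩ + (-0.2855 - 0.2086i)|010⟩ + (0.2855 - 0.2086i)|011⟩ + (-0.2855 - 0.2086i)|100⟩ + (0.2855 - 0.2086i)|101⟩ + (0.2855 + 0.2086i)|110⟩ + (-0.2855 + 0.2086i)|111⟩

H⊗3 gives amp(|y⟩) = (1/2√2) Σ_x (−1)^(x·y) amp(|x⟩), where x·y is the number of positions in which both x and y have a 1.
|000⟩: (0.59i + 0.8074)/(2√2) = (0.2855 + 0.2086i)
|001⟩: (0.59i - 0.8074)/(2√2) = (-0.2855 + 0.2086i)
|010⟩: (-0.59i - 0.8074)/(2√2) = (-0.2855 - 0.2086i)
|011⟩: (-0.59i + 0.8074)/(2√2) = (0.2855 - 0.2086i)
|100⟩: (-0.59i - 0.8074)/(2√2) = (-0.2855 - 0.2086i)
|101⟩: (-0.59i + 0.8074)/(2√2) = (0.2855 - 0.2086i)
|110⟩: (0.59i + 0.8074)/(2√2) = (0.2855 + 0.2086i)
|111⟩: (0.59i - 0.8074)/(2√2) = (-0.2855 + 0.2086i)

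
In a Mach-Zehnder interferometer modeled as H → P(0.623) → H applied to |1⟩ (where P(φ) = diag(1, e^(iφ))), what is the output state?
(0.09393 - 0.2917i)|0⟩ + (0.9061 + 0.2917i)|1⟩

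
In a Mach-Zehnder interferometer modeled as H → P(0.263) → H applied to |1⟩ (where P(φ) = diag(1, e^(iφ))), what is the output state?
(0.01719 - 0.13i)|0⟩ + (0.9828 + 0.13i)|1⟩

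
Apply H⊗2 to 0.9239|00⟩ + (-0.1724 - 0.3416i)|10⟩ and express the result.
(0.3758 - 0.1708i)|00⟩ + (0.3758 - 0.1708i)|01⟩ + (0.5482 + 0.1708i)|10⟩ + (0.5482 + 0.1708i)|11⟩

H⊗2 gives amp(|y⟩) = (1/2) Σ_x (−1)^(x·y) amp(|x⟩), where x·y is the number of positions in which both x and y have a 1.
|00⟩: (0.9239 + (-0.1724 - 0.3416i))/2 = (0.3758 - 0.1708i)
|01⟩: (0.9239 + (-0.1724 - 0.3416i))/2 = (0.3758 - 0.1708i)
|10⟩: (0.9239 - (-0.1724 - 0.3416i))/2 = (0.5482 + 0.1708i)
|11⟩: (0.9239 - (-0.1724 - 0.3416i))/2 = (0.5482 + 0.1708i)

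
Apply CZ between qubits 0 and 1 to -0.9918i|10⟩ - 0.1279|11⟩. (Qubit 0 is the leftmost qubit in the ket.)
-0.9918i|10⟩ + 0.1279|11⟩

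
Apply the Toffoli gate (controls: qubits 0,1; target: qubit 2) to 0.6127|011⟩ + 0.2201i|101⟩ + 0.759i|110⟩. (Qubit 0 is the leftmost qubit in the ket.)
0.6127|011⟩ + 0.2201i|101⟩ + 0.759i|111⟩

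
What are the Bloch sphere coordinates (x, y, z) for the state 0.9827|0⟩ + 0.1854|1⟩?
(0.3644, 0, 0.9313)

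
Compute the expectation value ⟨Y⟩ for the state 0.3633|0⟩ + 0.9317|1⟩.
0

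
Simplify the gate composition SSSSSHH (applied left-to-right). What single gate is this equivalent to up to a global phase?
S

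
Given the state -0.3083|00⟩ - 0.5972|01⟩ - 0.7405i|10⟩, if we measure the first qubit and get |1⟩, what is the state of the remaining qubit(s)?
-i|0⟩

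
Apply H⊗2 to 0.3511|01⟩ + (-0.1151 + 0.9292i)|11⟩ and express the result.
(0.118 + 0.4646i)|00⟩ + (-0.118 - 0.4646i)|01⟩ + (0.2331 - 0.4646i)|10⟩ + (-0.2331 + 0.4646i)|11⟩

H⊗2 gives amp(|y⟩) = (1/2) Σ_x (−1)^(x·y) amp(|x⟩), where x·y is the number of positions in which both x and y have a 1.
|00⟩: (0.3511 + (-0.1151 + 0.9292i))/2 = (0.118 + 0.4646i)
|01⟩: (-0.3511 - (-0.1151 + 0.9292i))/2 = (-0.118 - 0.4646i)
|10⟩: (0.3511 - (-0.1151 + 0.9292i))/2 = (0.2331 - 0.4646i)
|11⟩: (-0.3511 + (-0.1151 + 0.9292i))/2 = (-0.2331 + 0.4646i)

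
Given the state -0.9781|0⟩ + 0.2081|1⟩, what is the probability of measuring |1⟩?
0.04331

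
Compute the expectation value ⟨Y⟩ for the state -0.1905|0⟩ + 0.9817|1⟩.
0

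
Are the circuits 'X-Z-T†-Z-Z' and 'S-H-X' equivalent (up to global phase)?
No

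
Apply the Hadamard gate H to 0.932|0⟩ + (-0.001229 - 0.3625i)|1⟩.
(0.6582 - 0.2563i)|0⟩ + (0.6599 + 0.2563i)|1⟩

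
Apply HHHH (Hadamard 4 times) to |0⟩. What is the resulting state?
|0⟩

H² = I, so an even number of Hadamards cancels: H^4 = I and the state is unchanged.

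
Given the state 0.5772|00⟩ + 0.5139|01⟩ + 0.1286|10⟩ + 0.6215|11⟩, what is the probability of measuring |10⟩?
0.01654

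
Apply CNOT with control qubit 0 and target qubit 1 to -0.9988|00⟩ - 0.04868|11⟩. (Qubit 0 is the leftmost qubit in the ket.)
-0.9988|00⟩ - 0.04868|10⟩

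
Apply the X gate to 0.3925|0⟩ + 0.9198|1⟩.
0.9198|0⟩ + 0.3925|1⟩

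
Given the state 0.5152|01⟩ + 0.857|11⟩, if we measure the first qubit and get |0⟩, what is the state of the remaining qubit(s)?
|1⟩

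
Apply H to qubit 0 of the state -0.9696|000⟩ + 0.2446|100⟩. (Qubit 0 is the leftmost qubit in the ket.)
-0.5127|000⟩ - 0.8586|100⟩

H on qubit 0 mixes each pair of kets that differ only in qubit 0: amplitudes (a, b) of (|…0…⟩, |…1…⟩) become ((a + b)/√2, (a − b)/√2). Kets absent from the input have amplitude 0.
(|000⟩, |100⟩): (a, b) = (-0.9696, 0.2446) → (-0.5127, -0.8586)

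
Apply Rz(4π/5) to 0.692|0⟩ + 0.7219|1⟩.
(0.2138 - 0.6581i)|0⟩ + (0.2231 + 0.6866i)|1⟩

Rz(4π/5) = [[e^(−iθ/2), 0], [0, e^(iθ/2)]] with e^(±iθ/2) = cos(θ/2) ± i·sin(θ/2); θ = 4π/5, cos(θ/2) ≈ 0.309017, sin(θ/2) ≈ 0.951057.
With a = amp(|0⟩) = 0.692 and b = amp(|1⟩) = 0.7219:
new amp(|0⟩) = (0.309017 - 0.951057i)·a = (0.2138 - 0.6581i)
new amp(|1⟩) = (0.309017 + 0.951057i)·b = (0.2231 + 0.6866i)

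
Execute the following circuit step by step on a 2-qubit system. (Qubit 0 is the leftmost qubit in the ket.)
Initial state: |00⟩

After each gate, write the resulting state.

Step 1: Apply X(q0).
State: |10⟩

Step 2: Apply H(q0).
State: 1/√2|00⟩ - 1/√2|10⟩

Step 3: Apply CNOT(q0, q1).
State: 1/√2|00⟩ - 1/√2|11⟩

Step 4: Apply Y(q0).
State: (1/√2)i|01⟩ + (1/√2)i|10⟩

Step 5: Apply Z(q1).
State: -(1/√2)i|01⟩ + (1/√2)i|10⟩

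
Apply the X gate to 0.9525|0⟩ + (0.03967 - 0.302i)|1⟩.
(0.03967 - 0.302i)|0⟩ + 0.9525|1⟩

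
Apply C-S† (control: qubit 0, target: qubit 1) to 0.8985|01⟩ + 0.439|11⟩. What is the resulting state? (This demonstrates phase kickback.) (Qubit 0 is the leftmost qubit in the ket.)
0.8985|01⟩ - 0.439i|11⟩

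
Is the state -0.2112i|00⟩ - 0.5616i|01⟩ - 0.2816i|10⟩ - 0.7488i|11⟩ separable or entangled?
Separable

Writing the state as a|00⟩ + b|01⟩ + c|10⟩ + d|11⟩, it is a product state iff ad − bc = 0.
Here (a, b, c, d) = (-0.2112i, -0.5616i, -0.2816i, -0.7488i): ad − bc = (-0.2112i)(-0.7488i) − (-0.5616i)(-0.2816i) = 0, so the state is separable.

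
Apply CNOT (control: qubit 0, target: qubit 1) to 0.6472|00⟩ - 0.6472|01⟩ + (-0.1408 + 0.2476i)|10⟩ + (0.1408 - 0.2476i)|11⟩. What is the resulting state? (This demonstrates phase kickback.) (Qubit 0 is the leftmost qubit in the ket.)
0.6472|00⟩ - 0.6472|01⟩ + (0.1408 - 0.2476i)|10⟩ + (-0.1408 + 0.2476i)|11⟩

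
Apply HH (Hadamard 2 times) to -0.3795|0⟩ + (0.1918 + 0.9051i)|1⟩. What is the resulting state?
-0.3795|0⟩ + (0.1918 + 0.9051i)|1⟩

H² = I, so an even number of Hadamards cancels: H^2 = I and the state is unchanged.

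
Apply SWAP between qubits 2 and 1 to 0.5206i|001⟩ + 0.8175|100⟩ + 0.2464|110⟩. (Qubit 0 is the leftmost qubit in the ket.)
0.5206i|010⟩ + 0.8175|100⟩ + 0.2464|101⟩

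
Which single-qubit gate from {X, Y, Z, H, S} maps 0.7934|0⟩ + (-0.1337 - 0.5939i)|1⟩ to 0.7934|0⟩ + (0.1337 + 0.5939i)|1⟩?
Z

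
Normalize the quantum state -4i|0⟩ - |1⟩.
-0.9701i|0⟩ - 0.2425|1⟩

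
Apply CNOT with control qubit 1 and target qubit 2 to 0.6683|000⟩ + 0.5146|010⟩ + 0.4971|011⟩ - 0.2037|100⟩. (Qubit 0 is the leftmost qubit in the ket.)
0.6683|000⟩ + 0.4971|010⟩ + 0.5146|011⟩ - 0.2037|100⟩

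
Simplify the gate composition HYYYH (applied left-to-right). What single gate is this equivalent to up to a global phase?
Y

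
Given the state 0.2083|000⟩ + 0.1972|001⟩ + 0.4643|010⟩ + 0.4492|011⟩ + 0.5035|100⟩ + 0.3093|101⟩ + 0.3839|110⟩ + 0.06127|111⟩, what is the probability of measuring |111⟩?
0.003754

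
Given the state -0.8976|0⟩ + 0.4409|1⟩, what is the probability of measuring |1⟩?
0.1944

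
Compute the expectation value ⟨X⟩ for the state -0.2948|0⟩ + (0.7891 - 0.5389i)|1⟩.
-0.4653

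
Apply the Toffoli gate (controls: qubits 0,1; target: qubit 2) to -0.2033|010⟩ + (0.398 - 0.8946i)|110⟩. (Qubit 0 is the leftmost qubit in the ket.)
-0.2033|010⟩ + (0.398 - 0.8946i)|111⟩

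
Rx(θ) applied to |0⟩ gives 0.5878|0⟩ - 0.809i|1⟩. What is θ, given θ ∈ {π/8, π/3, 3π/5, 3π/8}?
3π/5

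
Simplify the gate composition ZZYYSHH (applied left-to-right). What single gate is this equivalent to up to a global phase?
S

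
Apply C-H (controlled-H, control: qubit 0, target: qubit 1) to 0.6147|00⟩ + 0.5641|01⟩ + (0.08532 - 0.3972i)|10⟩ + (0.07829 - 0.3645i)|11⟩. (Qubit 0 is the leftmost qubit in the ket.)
0.6147|00⟩ + 0.5641|01⟩ + (0.1157 - 0.5386i)|10⟩ + (0.004971 - 0.02312i)|11⟩

C-H leaves the control-|0⟩ kets |00⟩, |01⟩ unchanged and applies H to qubit 1 on the control-|1⟩ pair (|10⟩, |11⟩).
H = [[1/√2, 1/√2], [1/√2, -1/√2]].
With a = amp(|10⟩) = (0.08532 - 0.3972i) and b = amp(|11⟩) = (0.07829 - 0.3645i):
new amp(|10⟩) = (1/√2)·a + (1/√2)·b = (0.1157 - 0.5386i)
new amp(|11⟩) = (1/√2)·a + (-1/√2)·b = (0.004971 - 0.02312i)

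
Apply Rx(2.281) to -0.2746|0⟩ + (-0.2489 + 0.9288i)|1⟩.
(0.7296 + 0.2262i)|0⟩ + (-0.1038 + 0.637i)|1⟩

Rx(2.281) = [[cos(θ/2), −i·sin(θ/2)], [−i·sin(θ/2), cos(θ/2)]]; θ = 2.281, cos(θ/2) ≈ 0.41714, sin(θ/2) ≈ 0.908842.
With a = amp(|0⟩) = -0.2746 and b = amp(|1⟩) = (-0.2489 + 0.9288i):
new amp(|0⟩) = (0.41714)·a + (-0.908842i)·b = (0.7296 + 0.2262i)
new amp(|1⟩) = (-0.908842i)·a + (0.41714)·b = (-0.1038 + 0.637i)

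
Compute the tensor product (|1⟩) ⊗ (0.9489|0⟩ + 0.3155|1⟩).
0.9489|10⟩ + 0.3155|11⟩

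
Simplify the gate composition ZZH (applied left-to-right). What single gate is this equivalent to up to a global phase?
H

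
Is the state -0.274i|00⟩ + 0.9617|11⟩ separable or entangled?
Entangled

Writing the state as a|00⟩ + b|01⟩ + c|10⟩ + d|11⟩, it is a product state iff ad − bc = 0.
Here (a, b, c, d) = (-0.274i, 0, 0, 0.9617): ad − bc = (-0.274i)(0.9617) − (0)(0) = -0.2635i ≠ 0, so the state is entangled.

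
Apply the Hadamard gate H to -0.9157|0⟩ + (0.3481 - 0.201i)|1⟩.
(-0.4014 - 0.1421i)|0⟩ + (-0.8936 + 0.1421i)|1⟩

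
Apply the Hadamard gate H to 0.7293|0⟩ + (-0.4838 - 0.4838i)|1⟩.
(0.1736 - 0.3421i)|0⟩ + (0.8578 + 0.3421i)|1⟩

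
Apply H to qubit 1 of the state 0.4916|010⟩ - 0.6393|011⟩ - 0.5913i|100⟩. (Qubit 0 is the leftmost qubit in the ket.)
0.3476|000⟩ - 0.4521|001⟩ - 0.3476|010⟩ + 0.4521|011⟩ - 0.4181i|100⟩ - 0.4181i|110⟩

H on qubit 1 mixes each pair of kets that differ only in qubit 1: amplitudes (a, b) of (|…0…⟩, |…1…⟩) become ((a + b)/√2, (a − b)/√2). Kets absent from the input have amplitude 0.
(|000⟩, |010⟩): (a, b) = (0, 0.4916) → (0.3476, -0.3476)
(|001⟩, |011⟩): (a, b) = (0, -0.6393) → (-0.4521, 0.4521)
(|100⟩, |110⟩): (a, b) = (-0.5913i, 0) → (-0.4181i, -0.4181i)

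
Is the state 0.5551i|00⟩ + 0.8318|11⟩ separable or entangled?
Entangled

Writing the state as a|00⟩ + b|01⟩ + c|10⟩ + d|11⟩, it is a product state iff ad − bc = 0.
Here (a, b, c, d) = (0.5551i, 0, 0, 0.8318): ad − bc = (0.5551i)(0.8318) − (0)(0) = 0.4617i ≠ 0, so the state is entangled.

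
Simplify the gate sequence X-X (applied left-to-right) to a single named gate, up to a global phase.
I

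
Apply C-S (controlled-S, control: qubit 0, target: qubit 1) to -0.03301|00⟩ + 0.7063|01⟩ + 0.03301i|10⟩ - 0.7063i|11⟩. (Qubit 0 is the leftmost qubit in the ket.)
-0.03301|00⟩ + 0.7063|01⟩ + 0.03301i|10⟩ + 0.7063|11⟩

C-S leaves the control-|0⟩ kets |00⟩, |01⟩ unchanged and applies S to qubit 1 on the control-|1⟩ pair (|10⟩, |11⟩).
S = [[1, 0], [0, i]].
With a = amp(|10⟩) = 0.03301i and b = amp(|11⟩) = -0.7063i:
new amp(|10⟩) = (1)·a = 0.03301i
new amp(|11⟩) = (i)·b = 0.7063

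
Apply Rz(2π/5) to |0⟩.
(0.809 - 0.5878i)|0⟩

Rz(2π/5) = [[e^(−iθ/2), 0], [0, e^(iθ/2)]] with e^(±iθ/2) = cos(θ/2) ± i·sin(θ/2); θ = 2π/5, cos(θ/2) ≈ 0.809017, sin(θ/2) ≈ 0.587785.
With a = amp(|0⟩) = 1 and b = amp(|1⟩) = 0:
new amp(|0⟩) = (0.809017 - 0.587785i)·a = (0.809 - 0.5878i)
new amp(|1⟩) = (0.809017 + 0.587785i)·b = 0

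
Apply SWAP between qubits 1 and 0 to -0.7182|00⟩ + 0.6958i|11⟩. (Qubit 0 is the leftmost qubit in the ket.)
-0.7182|00⟩ + 0.6958i|11⟩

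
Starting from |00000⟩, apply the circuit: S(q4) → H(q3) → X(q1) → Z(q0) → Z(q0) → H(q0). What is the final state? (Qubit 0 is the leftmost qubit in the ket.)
1/2|01000⟩ + 1/2|01010⟩ + 1/2|11000⟩ + 1/2|11010⟩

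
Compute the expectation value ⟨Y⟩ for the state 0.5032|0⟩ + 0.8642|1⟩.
0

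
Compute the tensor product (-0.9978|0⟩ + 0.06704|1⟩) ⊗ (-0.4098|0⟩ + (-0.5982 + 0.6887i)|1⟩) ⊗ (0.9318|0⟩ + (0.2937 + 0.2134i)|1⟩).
0.381|000⟩ + (0.1201 + 0.08726i)|001⟩ + (0.5562 - 0.6403i)|010⟩ + (0.322 - 0.07445i)|011⟩ - 0.0256|100⟩ + (-0.008069 - 0.005863i)|101⟩ + (-0.03737 + 0.04302i)|110⟩ + (-0.02163 + 0.005002i)|111⟩

amp(|b₁b₂…⟩) = product of the factor amplitudes for bits b₁, b₂, …; only kets whose every factor amplitude is nonzero survive.
|000⟩: (-0.9978)(-0.4098)(0.9318) = 0.381
|001⟩: (-0.9978)(-0.4098)(0.2937 + 0.2134i) = (0.1201 + 0.08726i)
|010⟩: (-0.9978)(-0.5982 + 0.6887i)(0.9318) = (0.5562 - 0.6403i)
|011⟩: (-0.9978)(-0.5982 + 0.6887i)(0.2937 + 0.2134i) = (0.322 - 0.07445i)
|100⟩: (0.06704)(-0.4098)(0.9318) = -0.0256
|101⟩: (0.06704)(-0.4098)(0.2937 + 0.2134i) = (-0.008069 - 0.005863i)
|110⟩: (0.06704)(-0.5982 + 0.6887i)(0.9318) = (-0.03737 + 0.04302i)
|111⟩: (0.06704)(-0.5982 + 0.6887i)(0.2937 + 0.2134i) = (-0.02163 + 0.005002i)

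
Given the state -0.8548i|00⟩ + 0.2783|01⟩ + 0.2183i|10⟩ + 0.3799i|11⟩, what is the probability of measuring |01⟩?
0.07745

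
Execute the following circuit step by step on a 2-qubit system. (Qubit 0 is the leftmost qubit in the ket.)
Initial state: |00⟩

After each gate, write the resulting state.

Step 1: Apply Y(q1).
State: i|01⟩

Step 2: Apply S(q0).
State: i|01⟩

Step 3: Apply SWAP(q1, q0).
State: i|10⟩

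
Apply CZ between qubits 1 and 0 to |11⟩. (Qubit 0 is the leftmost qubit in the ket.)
-|11⟩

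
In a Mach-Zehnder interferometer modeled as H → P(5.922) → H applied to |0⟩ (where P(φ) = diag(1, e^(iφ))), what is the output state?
(0.9677 - 0.1767i)|0⟩ + (0.03226 + 0.1767i)|1⟩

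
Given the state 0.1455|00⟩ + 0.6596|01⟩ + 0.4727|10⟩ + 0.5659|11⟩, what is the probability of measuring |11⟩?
0.3202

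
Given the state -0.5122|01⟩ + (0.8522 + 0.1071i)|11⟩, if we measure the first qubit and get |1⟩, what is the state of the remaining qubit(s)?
(0.9922 + 0.1247i)|1⟩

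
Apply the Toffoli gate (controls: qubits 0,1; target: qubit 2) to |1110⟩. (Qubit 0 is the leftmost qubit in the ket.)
|1100⟩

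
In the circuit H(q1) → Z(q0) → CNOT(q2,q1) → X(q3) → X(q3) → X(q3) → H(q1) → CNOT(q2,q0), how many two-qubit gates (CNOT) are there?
2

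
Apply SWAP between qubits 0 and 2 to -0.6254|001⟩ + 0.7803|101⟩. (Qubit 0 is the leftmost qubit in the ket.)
-0.6254|100⟩ + 0.7803|101⟩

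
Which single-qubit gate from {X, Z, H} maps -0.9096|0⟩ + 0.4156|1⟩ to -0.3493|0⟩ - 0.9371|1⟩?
H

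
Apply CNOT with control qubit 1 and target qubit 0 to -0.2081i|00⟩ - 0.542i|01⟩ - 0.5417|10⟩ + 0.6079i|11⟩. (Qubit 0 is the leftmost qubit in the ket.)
-0.2081i|00⟩ + 0.6079i|01⟩ - 0.5417|10⟩ - 0.542i|11⟩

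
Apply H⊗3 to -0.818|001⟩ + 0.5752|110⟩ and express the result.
-0.08584|000⟩ + 0.4926|001⟩ - 0.4926|010⟩ + 0.08584|011⟩ - 0.4926|100⟩ + 0.08584|101⟩ - 0.08584|110⟩ + 0.4926|111⟩

H⊗3 gives amp(|y⟩) = (1/2√2) Σ_x (−1)^(x·y) amp(|x⟩), where x·y is the number of positions in which both x and y have a 1.
|000⟩: (-0.818 + 0.5752)/(2√2) = -0.08584
|001⟩: (0.818 + 0.5752)/(2√2) = 0.4926
|010⟩: (-0.818 - 0.5752)/(2√2) = -0.4926
|011⟩: (0.818 - 0.5752)/(2√2) = 0.08584
|100⟩: (-0.818 - 0.5752)/(2√2) = -0.4926
|101⟩: (0.818 - 0.5752)/(2√2) = 0.08584
|110⟩: (-0.818 + 0.5752)/(2√2) = -0.08584
|111⟩: (0.818 + 0.5752)/(2√2) = 0.4926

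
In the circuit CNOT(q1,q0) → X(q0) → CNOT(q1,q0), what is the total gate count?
3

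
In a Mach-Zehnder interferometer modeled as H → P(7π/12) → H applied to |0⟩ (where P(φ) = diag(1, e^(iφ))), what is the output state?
(0.3706 + 0.483i)|0⟩ + (0.6294 - 0.483i)|1⟩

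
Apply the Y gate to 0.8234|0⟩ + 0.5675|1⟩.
-0.5675i|0⟩ + 0.8234i|1⟩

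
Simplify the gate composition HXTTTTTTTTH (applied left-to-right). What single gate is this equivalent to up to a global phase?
Z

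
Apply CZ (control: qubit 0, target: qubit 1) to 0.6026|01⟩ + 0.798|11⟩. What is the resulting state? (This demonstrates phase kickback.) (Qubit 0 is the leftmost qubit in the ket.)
0.6026|01⟩ - 0.798|11⟩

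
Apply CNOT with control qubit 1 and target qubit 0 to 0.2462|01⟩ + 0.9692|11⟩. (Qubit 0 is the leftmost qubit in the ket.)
0.9692|01⟩ + 0.2462|11⟩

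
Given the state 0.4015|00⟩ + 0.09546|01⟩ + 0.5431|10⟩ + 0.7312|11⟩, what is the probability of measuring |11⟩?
0.5347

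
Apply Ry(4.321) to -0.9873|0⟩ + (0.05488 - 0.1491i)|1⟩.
(0.5034 + 0.1239i)|0⟩ + (-0.8511 + 0.08292i)|1⟩

Ry(4.321) = [[cos(θ/2), −sin(θ/2)], [sin(θ/2), cos(θ/2)]]; θ = 4.321, cos(θ/2) ≈ -0.556115, sin(θ/2) ≈ 0.831106.
With a = amp(|0⟩) = -0.9873 and b = amp(|1⟩) = (0.05488 - 0.1491i):
new amp(|0⟩) = (-0.556115)·a + (-0.831106)·b = (0.5034 + 0.1239i)
new amp(|1⟩) = (0.831106)·a + (-0.556115)·b = (-0.8511 + 0.08292i)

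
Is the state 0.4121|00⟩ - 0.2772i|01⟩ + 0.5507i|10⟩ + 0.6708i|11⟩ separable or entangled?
Entangled

Writing the state as a|00⟩ + b|01⟩ + c|10⟩ + d|11⟩, it is a product state iff ad − bc = 0.
Here (a, b, c, d) = (0.4121, -0.2772i, 0.5507i, 0.6708i): ad − bc = (0.4121)(0.6708i) − (-0.2772i)(0.5507i) = (-0.1527 + 0.2764i) ≠ 0, so the state is entangled.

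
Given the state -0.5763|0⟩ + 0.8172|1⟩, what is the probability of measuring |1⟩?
0.6678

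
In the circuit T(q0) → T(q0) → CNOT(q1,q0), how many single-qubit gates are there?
2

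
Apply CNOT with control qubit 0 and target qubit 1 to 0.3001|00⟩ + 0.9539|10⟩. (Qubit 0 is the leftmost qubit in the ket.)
0.3001|00⟩ + 0.9539|11⟩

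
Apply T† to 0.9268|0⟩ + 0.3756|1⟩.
0.9268|0⟩ + (0.2656 - 0.2656i)|1⟩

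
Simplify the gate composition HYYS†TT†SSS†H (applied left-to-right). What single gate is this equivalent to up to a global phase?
I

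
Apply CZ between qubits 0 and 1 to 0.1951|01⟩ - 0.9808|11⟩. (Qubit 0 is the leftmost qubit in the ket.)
0.1951|01⟩ + 0.9808|11⟩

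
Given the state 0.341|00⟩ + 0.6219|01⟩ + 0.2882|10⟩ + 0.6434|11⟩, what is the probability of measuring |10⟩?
0.08306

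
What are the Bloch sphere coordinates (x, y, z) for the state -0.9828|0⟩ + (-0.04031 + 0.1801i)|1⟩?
(0.07923, -0.354, 0.9318)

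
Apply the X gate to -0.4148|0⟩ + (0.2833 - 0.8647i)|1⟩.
(0.2833 - 0.8647i)|0⟩ - 0.4148|1⟩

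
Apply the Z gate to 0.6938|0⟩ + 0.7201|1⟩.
0.6938|0⟩ - 0.7201|1⟩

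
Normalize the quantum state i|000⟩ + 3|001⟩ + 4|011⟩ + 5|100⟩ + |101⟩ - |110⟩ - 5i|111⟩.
0.1132i|000⟩ + 0.3397|001⟩ + 0.4529|011⟩ + 0.5661|100⟩ + 0.1132|101⟩ - 0.1132|110⟩ - 0.5661i|111⟩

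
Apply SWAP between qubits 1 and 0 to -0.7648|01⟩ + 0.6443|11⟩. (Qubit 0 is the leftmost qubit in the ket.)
-0.7648|10⟩ + 0.6443|11⟩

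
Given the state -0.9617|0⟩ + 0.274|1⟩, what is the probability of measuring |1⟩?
0.07508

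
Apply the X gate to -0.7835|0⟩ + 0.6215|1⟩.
0.6215|0⟩ - 0.7835|1⟩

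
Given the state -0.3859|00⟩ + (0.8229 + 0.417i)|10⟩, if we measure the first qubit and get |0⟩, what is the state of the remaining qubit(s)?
-|0⟩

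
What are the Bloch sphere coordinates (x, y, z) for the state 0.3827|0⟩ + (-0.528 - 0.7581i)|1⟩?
(-0.4041, -0.5802, -0.707)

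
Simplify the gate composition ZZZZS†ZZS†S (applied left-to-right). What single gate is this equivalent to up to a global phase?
S†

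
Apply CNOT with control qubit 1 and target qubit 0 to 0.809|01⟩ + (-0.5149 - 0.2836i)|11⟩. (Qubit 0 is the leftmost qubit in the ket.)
(-0.5149 - 0.2836i)|01⟩ + 0.809|11⟩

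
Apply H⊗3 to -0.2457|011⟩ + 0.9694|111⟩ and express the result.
0.2559|000⟩ - 0.2559|001⟩ - 0.2559|010⟩ + 0.2559|011⟩ - 0.4296|100⟩ + 0.4296|101⟩ + 0.4296|110⟩ - 0.4296|111⟩

H⊗3 gives amp(|y⟩) = (1/2√2) Σ_x (−1)^(x·y) amp(|x⟩), where x·y is the number of positions in which both x and y have a 1.
|000⟩: (-0.2457 + 0.9694)/(2√2) = 0.2559
|001⟩: (0.2457 - 0.9694)/(2√2) = -0.2559
|010⟩: (0.2457 - 0.9694)/(2√2) = -0.2559
|011⟩: (-0.2457 + 0.9694)/(2√2) = 0.2559
|100⟩: (-0.2457 - 0.9694)/(2√2) = -0.4296
|101⟩: (0.2457 + 0.9694)/(2√2) = 0.4296
|110⟩: (0.2457 + 0.9694)/(2√2) = 0.4296
|111⟩: (-0.2457 - 0.9694)/(2√2) = -0.4296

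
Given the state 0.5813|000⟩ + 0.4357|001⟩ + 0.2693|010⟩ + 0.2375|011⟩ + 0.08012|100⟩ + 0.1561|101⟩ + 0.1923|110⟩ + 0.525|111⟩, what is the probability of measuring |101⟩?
0.02437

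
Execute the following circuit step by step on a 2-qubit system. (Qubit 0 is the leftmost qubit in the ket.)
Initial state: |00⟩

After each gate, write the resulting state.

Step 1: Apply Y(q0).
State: i|10⟩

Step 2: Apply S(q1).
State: i|10⟩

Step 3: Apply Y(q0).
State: |00⟩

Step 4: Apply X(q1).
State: |01⟩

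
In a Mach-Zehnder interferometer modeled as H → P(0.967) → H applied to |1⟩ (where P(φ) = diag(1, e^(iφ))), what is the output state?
(0.2161 - 0.4116i)|0⟩ + (0.7839 + 0.4116i)|1⟩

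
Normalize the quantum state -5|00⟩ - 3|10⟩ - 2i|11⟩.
-0.8111|00⟩ - 0.4867|10⟩ - 0.3244i|11⟩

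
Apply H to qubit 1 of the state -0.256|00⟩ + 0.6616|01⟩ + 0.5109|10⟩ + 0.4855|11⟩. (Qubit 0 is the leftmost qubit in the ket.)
0.2868|00⟩ - 0.6488|01⟩ + 0.7046|10⟩ + 0.01796|11⟩

H on qubit 1 mixes each pair of kets that differ only in qubit 1: amplitudes (a, b) of (|…0…⟩, |…1…⟩) become ((a + b)/√2, (a − b)/√2). Kets absent from the input have amplitude 0.
(|00⟩, |01⟩): (a, b) = (-0.256, 0.6616) → (0.2868, -0.6488)
(|10⟩, |11⟩): (a, b) = (0.5109, 0.4855) → (0.7046, 0.01796)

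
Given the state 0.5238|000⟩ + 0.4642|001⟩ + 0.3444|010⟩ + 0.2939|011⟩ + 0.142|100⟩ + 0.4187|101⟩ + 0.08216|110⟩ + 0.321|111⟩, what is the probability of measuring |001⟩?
0.2155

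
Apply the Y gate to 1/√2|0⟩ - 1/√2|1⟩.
(1/√2)i|0⟩ + (1/√2)i|1⟩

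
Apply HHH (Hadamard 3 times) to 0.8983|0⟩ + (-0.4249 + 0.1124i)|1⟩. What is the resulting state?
(0.3347 + 0.07948i)|0⟩ + (0.9356 - 0.07948i)|1⟩

H² = I, so H^3 = H: a single Hadamard. With (a, b) = (0.8983, (-0.4249 + 0.1124i)), H gives ((a + b)/√2, (a − b)/√2) = ((0.3347 + 0.07948i), (0.9356 - 0.07948i)).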